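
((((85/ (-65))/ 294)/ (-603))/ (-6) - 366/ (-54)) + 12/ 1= 259659019/ 13827996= 18.78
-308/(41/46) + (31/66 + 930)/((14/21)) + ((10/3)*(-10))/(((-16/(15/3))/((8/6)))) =17275631/16236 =1064.03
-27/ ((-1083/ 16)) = 144/ 361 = 0.40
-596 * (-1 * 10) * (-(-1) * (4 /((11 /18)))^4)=160168181760 /14641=10939702.33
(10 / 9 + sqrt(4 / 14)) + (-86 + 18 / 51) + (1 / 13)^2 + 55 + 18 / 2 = -530845 / 25857 + sqrt(14) / 7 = -20.00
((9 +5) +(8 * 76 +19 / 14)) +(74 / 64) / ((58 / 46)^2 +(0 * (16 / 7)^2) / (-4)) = 117567523 / 188384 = 624.08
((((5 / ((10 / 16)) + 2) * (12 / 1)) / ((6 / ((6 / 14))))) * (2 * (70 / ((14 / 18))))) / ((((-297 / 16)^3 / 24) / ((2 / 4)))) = -6553600 / 2264031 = -2.89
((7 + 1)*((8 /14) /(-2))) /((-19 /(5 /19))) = 80 /2527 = 0.03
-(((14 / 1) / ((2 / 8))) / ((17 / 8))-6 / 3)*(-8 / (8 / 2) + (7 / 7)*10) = -194.82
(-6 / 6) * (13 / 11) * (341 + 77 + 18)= -5668 / 11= -515.27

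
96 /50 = 48 /25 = 1.92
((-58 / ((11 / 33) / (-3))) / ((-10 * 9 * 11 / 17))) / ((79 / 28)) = -13804 / 4345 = -3.18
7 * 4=28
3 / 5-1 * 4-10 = -67 / 5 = -13.40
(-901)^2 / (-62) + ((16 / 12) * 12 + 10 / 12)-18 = -13094.73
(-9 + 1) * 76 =-608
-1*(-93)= 93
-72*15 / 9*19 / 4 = -570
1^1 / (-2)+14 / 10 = 9 / 10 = 0.90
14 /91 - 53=-687 /13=-52.85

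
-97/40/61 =-97/2440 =-0.04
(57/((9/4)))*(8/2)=304/3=101.33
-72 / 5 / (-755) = 72 / 3775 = 0.02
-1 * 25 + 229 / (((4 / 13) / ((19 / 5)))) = 56063 / 20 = 2803.15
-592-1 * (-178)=-414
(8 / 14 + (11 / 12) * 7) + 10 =1427 / 84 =16.99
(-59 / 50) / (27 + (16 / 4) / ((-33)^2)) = -0.04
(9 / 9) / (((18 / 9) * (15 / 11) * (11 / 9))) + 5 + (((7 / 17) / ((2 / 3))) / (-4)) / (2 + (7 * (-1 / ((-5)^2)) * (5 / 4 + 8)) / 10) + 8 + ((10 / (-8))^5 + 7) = 2600300667 / 151536640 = 17.16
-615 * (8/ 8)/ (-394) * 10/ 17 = 3075/ 3349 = 0.92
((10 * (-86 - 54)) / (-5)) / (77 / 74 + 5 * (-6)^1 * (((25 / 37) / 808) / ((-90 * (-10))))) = 50225280 / 186643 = 269.10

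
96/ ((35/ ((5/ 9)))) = 32/ 21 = 1.52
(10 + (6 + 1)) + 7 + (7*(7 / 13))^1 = 361 / 13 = 27.77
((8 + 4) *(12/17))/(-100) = -36/425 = -0.08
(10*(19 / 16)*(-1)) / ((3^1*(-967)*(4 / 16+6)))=19 / 29010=0.00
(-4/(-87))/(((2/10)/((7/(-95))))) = -28/1653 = -0.02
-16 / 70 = -8 / 35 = -0.23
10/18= 0.56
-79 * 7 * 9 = -4977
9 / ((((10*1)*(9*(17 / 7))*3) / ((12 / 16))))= 7 / 680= 0.01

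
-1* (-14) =14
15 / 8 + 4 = 47 / 8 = 5.88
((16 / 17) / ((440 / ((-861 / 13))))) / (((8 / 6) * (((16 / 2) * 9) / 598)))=-6601 / 7480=-0.88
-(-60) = 60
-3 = -3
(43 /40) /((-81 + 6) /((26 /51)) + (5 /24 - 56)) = -1677 /316535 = -0.01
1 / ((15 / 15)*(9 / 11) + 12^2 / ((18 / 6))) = 11 / 537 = 0.02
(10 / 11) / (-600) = -1 / 660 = -0.00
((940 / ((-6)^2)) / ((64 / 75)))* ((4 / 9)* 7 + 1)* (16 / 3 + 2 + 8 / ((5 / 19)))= 12303425 / 2592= 4746.69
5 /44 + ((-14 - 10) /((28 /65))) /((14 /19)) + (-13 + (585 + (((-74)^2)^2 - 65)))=64651988173 /2156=29987007.50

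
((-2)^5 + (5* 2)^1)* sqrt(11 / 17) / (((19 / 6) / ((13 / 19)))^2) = -133848* sqrt(187) / 2215457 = -0.83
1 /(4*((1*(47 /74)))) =37 /94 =0.39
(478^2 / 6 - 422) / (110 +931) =112976 / 3123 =36.18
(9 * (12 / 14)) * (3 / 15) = 54 / 35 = 1.54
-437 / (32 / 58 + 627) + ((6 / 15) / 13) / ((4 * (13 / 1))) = -0.70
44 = 44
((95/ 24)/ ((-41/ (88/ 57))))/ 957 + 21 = 674158/ 32103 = 21.00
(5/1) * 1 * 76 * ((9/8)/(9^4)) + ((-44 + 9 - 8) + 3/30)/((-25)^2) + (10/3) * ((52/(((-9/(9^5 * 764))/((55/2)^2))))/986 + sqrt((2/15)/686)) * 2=-1496884953407035969/1123115625 + 4 * sqrt(105)/441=-1332796837.64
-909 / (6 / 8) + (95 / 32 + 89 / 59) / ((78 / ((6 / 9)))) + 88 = -248278651 / 220896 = -1123.96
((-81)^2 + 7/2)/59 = 13129/118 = 111.26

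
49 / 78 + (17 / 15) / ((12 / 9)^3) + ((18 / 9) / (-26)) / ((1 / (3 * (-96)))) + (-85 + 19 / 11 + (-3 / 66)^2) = -90620633 / 1510080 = -60.01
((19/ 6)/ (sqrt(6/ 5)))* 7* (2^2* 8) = 647.53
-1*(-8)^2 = -64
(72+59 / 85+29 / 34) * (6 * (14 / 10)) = 262563 / 425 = 617.80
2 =2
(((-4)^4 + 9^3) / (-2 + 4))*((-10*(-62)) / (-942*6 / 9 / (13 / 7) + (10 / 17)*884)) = 10075 / 6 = 1679.17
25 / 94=0.27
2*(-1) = -2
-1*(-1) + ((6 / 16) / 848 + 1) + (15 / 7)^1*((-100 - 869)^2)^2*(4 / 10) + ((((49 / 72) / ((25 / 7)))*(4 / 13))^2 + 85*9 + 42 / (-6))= 307032210330092342957053 / 406289520000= 755698080349.43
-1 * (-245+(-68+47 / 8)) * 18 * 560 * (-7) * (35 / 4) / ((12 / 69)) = -4361236425 / 4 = -1090309106.25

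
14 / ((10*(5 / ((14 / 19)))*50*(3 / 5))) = 49 / 7125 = 0.01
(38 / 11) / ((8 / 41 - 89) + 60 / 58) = -45182 / 1147949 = -0.04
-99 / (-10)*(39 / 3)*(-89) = -114543 / 10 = -11454.30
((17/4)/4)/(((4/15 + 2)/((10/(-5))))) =-15/16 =-0.94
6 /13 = 0.46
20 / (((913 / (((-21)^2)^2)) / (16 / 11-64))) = -266460.08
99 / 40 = 2.48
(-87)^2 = 7569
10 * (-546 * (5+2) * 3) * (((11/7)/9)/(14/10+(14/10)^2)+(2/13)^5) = -511374595/85683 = -5968.22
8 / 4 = 2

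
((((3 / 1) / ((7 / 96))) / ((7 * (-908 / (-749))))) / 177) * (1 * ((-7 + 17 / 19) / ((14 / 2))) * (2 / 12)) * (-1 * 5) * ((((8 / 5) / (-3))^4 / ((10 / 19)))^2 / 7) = 3956537294848 / 58867021951171875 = 0.00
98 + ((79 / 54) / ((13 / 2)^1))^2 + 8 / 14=98.62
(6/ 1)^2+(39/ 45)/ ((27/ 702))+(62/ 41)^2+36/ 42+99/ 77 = 11113271/ 176505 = 62.96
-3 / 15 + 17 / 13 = 72 / 65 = 1.11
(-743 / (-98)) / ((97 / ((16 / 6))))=2972 / 14259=0.21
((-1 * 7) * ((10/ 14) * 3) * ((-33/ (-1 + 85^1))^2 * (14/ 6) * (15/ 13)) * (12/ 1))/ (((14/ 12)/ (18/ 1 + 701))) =-58724325/ 1274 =-46094.45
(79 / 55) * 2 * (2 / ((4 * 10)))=79 / 550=0.14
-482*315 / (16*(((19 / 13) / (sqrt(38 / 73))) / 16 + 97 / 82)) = -7246.37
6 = 6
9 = 9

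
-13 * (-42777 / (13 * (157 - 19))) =309.98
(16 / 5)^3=4096 / 125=32.77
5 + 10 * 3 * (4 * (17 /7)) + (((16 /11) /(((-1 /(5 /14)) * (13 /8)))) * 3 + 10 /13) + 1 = 297536 /1001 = 297.24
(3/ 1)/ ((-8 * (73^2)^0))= -3/ 8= -0.38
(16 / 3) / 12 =4 / 9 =0.44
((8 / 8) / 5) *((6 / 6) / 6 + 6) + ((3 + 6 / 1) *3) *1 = 847 / 30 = 28.23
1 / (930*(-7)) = -1 / 6510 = -0.00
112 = 112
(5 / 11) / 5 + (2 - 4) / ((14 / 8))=-81 / 77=-1.05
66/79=0.84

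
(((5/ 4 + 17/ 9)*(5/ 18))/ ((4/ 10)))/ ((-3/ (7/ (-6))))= 19775/ 23328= 0.85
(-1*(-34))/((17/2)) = 4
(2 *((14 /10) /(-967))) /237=-0.00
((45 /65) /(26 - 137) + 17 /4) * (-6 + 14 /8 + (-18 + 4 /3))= -2049415 /23088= -88.77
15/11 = 1.36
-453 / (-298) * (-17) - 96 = -36309 / 298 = -121.84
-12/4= -3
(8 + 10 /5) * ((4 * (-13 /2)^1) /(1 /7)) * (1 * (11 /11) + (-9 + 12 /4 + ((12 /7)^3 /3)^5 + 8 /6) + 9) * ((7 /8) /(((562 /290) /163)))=-204456024108375980200 /81677435773101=-2503213.06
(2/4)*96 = 48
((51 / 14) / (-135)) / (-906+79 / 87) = 493 / 16536030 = 0.00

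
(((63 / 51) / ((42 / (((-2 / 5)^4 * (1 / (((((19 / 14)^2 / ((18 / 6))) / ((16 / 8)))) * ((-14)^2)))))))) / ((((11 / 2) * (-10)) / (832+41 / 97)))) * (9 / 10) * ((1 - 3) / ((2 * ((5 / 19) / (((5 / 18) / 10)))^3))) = 0.00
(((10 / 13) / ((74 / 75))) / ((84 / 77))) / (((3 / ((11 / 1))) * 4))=15125 / 23088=0.66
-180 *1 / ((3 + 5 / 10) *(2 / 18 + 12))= -3240 / 763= -4.25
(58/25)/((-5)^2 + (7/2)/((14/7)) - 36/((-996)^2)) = 0.09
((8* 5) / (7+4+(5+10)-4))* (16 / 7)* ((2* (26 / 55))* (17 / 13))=4352 / 847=5.14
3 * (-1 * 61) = -183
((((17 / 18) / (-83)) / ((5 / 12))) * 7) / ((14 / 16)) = -272 / 1245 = -0.22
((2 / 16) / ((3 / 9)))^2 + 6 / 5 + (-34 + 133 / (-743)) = -7807653 / 237760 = -32.84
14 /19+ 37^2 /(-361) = -1103 /361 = -3.06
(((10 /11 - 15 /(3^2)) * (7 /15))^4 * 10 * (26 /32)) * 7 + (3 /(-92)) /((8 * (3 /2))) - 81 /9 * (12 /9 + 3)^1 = -1347335371903 /35349933168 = -38.11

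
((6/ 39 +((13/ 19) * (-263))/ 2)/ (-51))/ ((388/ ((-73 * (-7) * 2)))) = 22673581/ 4887636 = 4.64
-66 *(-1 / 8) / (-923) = -33 / 3692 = -0.01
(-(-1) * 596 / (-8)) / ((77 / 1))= -149 / 154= -0.97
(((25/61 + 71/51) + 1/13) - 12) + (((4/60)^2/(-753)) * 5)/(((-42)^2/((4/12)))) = -24466760090261/2417405101020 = -10.12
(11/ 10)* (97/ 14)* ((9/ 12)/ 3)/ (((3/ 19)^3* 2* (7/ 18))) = 7318553/ 11760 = 622.33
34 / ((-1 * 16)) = -17 / 8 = -2.12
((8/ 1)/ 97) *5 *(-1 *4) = -160/ 97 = -1.65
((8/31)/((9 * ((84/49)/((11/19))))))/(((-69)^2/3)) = 154/25238061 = 0.00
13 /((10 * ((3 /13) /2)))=169 /15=11.27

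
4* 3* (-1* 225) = -2700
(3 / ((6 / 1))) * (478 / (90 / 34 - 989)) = -4063 / 16768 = -0.24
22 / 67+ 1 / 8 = 243 / 536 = 0.45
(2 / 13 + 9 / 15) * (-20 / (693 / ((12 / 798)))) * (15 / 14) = -20 / 57057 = -0.00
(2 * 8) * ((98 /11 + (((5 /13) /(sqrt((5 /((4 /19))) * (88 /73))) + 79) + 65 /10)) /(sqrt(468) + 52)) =-24924 * sqrt(13) /6149 - 12 * sqrt(1983410) /1518803 + 8 * sqrt(152570) /116831 + 16616 /473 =20.53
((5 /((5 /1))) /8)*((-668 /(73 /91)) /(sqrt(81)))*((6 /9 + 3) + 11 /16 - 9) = 3388931 /63072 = 53.73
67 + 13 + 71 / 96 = 7751 / 96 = 80.74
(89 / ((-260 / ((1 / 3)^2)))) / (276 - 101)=-89 / 409500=-0.00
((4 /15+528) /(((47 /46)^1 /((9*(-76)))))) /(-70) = 5936208 /1175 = 5052.09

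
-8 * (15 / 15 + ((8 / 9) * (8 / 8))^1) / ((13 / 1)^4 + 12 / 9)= -136 / 257061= -0.00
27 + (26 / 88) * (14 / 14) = 1201 / 44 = 27.30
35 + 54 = 89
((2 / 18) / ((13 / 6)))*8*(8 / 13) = 0.25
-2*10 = -20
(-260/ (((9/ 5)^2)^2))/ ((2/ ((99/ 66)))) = -40625/ 2187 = -18.58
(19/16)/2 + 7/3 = 281/96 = 2.93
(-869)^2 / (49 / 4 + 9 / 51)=60770.35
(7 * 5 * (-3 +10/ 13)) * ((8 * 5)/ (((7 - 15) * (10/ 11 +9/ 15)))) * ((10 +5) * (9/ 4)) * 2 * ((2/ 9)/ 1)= 4186875/ 1079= 3880.33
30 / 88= 15 / 44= 0.34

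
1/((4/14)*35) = 1/10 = 0.10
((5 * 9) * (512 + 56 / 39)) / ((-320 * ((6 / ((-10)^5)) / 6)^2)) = -9386250000000 / 13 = -722019230769.23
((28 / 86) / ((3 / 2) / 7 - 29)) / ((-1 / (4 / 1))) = 784 / 17329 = 0.05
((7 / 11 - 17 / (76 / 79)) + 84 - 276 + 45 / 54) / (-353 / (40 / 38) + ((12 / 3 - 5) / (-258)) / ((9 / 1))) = 1010397015 / 1627444753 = 0.62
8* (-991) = -7928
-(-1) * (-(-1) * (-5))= -5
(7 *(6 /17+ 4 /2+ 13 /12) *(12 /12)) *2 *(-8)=-19628 /51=-384.86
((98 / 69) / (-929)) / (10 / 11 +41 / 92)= -4312 / 3820977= -0.00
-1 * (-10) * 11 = 110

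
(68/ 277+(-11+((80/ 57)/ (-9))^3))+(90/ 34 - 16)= -15328527742834/ 635741827173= -24.11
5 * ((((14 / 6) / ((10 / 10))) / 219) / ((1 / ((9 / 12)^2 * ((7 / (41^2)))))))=245 / 1963408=0.00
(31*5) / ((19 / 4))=620 / 19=32.63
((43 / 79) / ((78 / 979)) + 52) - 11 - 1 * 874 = -5090849 / 6162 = -826.17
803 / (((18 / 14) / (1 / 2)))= 5621 / 18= 312.28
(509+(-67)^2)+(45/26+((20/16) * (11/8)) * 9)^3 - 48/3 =724953885547/71991296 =10070.02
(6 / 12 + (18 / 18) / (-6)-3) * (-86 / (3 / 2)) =1376 / 9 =152.89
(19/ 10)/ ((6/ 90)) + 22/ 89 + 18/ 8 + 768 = 284443/ 356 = 799.00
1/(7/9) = 9/7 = 1.29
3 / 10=0.30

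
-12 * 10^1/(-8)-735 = -720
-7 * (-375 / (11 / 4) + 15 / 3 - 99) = 1612.55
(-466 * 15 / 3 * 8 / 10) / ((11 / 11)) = -1864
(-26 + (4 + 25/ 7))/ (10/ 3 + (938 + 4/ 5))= -1935/ 98924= -0.02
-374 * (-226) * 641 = 54179884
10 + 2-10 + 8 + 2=12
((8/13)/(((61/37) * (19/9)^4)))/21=647352/723411871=0.00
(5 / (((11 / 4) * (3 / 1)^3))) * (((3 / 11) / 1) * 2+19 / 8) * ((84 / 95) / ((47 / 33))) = 3598 / 29469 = 0.12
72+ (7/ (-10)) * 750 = -453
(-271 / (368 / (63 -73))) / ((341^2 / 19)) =25745 / 21395704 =0.00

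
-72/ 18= -4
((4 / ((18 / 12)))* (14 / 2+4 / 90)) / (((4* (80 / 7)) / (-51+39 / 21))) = -13631 / 675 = -20.19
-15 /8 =-1.88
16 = 16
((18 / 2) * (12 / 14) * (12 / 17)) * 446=289008 / 119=2428.64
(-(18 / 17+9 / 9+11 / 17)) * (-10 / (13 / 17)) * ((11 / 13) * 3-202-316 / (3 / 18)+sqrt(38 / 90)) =-12530860 / 169+92 * sqrt(95) / 39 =-74124.11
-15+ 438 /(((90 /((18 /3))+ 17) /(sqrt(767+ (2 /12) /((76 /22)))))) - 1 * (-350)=335+ 4453 * sqrt(2679) /608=714.08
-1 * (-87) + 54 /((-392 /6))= 8445 /98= 86.17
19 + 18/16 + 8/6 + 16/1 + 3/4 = 917/24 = 38.21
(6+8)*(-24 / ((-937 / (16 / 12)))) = 448 / 937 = 0.48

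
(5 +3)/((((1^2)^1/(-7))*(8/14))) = -98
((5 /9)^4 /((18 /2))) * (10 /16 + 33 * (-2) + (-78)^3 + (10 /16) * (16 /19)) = -45088600625 /8975448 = -5023.55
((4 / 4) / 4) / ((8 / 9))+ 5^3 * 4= 16009 / 32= 500.28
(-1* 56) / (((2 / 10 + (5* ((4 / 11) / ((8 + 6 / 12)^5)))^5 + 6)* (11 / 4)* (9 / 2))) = -0.73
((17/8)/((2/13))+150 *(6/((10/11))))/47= 16061/752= 21.36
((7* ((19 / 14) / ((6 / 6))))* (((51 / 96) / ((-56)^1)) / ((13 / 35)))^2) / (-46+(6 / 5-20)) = -686375 / 7176978432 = -0.00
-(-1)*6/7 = 6/7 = 0.86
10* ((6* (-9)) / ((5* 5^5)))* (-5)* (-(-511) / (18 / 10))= 6132 / 125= 49.06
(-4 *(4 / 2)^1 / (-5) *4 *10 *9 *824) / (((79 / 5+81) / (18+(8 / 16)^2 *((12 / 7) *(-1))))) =72973440 / 847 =86155.18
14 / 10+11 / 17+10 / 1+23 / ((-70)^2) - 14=-162289 / 83300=-1.95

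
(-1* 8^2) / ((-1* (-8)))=-8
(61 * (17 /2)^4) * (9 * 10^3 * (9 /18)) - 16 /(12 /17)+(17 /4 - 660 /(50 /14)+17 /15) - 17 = 8597441623 /6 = 1432906937.17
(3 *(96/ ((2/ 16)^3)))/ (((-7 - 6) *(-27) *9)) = 46.68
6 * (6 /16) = 9 /4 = 2.25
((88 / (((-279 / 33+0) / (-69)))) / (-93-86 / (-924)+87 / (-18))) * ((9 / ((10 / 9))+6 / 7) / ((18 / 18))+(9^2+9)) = -424112502 / 583265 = -727.14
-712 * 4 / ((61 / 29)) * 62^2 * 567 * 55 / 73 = -9900727562880 / 4453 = -2223383688.05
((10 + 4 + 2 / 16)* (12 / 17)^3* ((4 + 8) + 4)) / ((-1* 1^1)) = -390528 / 4913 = -79.49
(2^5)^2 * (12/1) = 12288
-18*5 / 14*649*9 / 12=-87615 / 28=-3129.11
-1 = -1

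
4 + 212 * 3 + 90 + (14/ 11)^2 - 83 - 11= 637.62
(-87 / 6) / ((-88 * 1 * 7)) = 29 / 1232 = 0.02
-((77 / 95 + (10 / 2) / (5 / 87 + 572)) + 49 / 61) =-467960513 / 288411355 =-1.62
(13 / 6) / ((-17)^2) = 0.01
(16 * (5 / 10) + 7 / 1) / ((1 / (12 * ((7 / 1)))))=1260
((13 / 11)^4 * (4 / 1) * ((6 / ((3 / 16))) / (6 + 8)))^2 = 3341233033216 / 10503585169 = 318.10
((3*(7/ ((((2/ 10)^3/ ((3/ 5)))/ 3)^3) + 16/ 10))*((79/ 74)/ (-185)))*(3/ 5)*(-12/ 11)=1700734252878/ 1882375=903504.48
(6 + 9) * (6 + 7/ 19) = 1815/ 19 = 95.53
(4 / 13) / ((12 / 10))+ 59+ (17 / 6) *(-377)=-78695 / 78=-1008.91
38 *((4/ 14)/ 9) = 76/ 63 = 1.21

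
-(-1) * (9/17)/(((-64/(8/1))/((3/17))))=-27/2312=-0.01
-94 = -94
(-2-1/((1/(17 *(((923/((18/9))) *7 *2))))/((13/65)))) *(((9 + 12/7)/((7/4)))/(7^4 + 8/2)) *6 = -7908984/23569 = -335.57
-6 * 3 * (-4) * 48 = 3456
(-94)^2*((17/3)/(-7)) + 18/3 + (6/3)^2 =-150002/21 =-7142.95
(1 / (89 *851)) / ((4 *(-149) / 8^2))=-16 / 11285111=-0.00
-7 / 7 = -1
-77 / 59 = -1.31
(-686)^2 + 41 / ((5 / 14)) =2353554 / 5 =470710.80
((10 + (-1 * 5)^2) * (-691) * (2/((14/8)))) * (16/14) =-221120/7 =-31588.57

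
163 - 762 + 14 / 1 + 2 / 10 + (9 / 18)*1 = -5843 / 10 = -584.30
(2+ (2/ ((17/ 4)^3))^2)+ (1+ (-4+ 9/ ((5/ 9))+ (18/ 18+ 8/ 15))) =6058775579/ 362063535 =16.73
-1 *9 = -9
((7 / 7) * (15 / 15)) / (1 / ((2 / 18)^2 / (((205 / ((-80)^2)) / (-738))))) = -2560 / 9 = -284.44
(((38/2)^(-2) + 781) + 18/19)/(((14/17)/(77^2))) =2032303658/361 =5629650.02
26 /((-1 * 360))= -13 /180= -0.07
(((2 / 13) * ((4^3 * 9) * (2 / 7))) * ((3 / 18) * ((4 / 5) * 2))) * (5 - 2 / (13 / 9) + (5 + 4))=503808 / 5915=85.17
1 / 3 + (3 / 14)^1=0.55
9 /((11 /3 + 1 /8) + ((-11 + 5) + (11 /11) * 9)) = 216 /163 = 1.33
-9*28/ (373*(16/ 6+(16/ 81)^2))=-59049/ 236482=-0.25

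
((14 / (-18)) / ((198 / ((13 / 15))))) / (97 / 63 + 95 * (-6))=637 / 106364610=0.00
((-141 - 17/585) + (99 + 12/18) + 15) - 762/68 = -747233/19890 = -37.57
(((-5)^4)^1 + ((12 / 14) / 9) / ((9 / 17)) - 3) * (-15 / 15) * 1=-117592 / 189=-622.18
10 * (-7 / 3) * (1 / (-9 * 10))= 7 / 27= 0.26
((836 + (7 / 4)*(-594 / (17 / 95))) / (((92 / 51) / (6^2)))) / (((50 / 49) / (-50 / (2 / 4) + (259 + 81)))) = -2684329956 / 115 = -23341999.62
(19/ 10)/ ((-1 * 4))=-19/ 40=-0.48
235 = 235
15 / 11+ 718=7913 / 11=719.36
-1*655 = -655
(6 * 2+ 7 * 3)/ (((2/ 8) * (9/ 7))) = 308/ 3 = 102.67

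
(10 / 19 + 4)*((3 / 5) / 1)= 258 / 95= 2.72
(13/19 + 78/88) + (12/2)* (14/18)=15643/2508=6.24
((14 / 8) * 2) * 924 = 3234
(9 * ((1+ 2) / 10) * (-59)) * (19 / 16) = -30267 / 160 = -189.17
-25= -25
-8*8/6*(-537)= 5728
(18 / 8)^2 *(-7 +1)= -243 / 8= -30.38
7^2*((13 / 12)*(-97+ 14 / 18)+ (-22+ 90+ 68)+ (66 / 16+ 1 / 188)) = 17853199 / 10152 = 1758.59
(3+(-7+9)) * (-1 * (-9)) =45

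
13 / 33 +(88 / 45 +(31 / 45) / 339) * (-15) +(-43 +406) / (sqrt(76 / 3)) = -324086 / 11187 +363 * sqrt(57) / 38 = 43.15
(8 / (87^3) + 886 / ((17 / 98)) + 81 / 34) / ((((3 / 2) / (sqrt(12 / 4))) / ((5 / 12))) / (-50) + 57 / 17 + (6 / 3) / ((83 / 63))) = 1674808653247134875 * sqrt(3) / 324001918806783516 + 11721286641258296875 / 11172479958854604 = 1058.07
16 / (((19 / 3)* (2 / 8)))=192 / 19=10.11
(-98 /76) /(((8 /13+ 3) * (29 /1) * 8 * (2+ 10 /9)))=-819 /1657408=-0.00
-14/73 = -0.19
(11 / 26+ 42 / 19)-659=-324245 / 494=-656.37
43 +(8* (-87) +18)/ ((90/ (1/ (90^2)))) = 5224387/ 121500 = 43.00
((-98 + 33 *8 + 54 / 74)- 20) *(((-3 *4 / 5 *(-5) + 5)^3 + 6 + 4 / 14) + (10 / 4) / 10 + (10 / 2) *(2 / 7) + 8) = 723225.60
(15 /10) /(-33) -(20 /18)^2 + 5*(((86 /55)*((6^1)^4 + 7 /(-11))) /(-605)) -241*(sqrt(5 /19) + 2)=-5929836343 /11859210 -241*sqrt(95) /19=-623.65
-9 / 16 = -0.56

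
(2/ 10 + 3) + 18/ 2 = 61/ 5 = 12.20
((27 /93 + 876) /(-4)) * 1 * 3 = -81495 /124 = -657.22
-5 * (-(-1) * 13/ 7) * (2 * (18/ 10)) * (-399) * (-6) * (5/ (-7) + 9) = -4641624/ 7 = -663089.14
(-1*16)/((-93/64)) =1024/93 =11.01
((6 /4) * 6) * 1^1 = 9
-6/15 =-2/5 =-0.40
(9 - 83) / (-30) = 37 / 15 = 2.47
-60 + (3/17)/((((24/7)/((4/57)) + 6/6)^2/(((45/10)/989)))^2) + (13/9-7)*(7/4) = -619180020019377824083/8880669609839757252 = -69.72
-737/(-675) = 737/675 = 1.09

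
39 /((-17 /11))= -429 /17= -25.24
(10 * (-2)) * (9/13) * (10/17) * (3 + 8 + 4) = -27000/221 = -122.17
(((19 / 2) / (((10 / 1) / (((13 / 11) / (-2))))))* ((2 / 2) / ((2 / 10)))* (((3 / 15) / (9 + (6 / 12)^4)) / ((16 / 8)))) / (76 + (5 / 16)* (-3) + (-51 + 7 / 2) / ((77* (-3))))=-82992 / 201688475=-0.00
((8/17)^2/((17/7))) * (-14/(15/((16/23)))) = -100352/1694985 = -0.06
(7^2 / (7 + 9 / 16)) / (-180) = -196 / 5445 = -0.04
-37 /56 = -0.66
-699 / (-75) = 233 / 25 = 9.32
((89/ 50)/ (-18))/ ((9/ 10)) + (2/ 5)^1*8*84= 217639/ 810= 268.69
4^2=16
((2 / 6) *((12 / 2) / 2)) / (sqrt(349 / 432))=12 *sqrt(1047) / 349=1.11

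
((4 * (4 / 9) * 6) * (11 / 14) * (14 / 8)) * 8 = 352 / 3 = 117.33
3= 3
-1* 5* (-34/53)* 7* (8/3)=9520/159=59.87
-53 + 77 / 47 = -2414 / 47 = -51.36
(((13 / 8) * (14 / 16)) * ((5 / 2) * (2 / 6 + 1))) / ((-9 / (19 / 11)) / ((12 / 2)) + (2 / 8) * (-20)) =-8645 / 10704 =-0.81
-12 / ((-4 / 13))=39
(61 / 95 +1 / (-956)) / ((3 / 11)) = 213477 / 90820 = 2.35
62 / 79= 0.78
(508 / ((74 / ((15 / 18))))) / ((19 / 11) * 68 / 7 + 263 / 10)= 488950 / 3681981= 0.13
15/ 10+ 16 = 35/ 2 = 17.50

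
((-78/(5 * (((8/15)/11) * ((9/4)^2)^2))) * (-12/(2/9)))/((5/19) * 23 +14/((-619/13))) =19570304/166239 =117.72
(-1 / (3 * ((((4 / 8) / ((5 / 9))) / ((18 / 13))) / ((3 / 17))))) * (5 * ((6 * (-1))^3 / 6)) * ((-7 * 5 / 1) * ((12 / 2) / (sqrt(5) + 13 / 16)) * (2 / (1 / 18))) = -40395.79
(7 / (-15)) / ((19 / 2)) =-14 / 285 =-0.05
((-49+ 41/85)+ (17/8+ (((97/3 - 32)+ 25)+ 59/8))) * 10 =-6979/51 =-136.84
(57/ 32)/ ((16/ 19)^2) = 20577/ 8192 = 2.51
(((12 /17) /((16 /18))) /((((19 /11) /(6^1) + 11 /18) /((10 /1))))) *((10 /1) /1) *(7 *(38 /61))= 35550900 /92293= 385.20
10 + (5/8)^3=5245/512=10.24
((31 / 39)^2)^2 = 923521 / 2313441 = 0.40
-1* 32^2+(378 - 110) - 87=-843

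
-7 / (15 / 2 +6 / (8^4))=-14336 / 15363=-0.93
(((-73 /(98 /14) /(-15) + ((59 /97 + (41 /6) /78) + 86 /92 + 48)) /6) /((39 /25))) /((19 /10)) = 45977442575 /16247364588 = 2.83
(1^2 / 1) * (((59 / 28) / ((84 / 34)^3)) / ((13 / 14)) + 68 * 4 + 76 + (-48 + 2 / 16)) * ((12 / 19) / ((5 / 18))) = 578417053 / 847210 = 682.73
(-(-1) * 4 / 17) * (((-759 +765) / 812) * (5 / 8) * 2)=15 / 6902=0.00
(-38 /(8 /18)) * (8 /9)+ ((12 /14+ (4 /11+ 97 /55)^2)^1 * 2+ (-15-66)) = -3096529 /21175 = -146.24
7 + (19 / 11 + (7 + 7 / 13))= 2326 / 143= 16.27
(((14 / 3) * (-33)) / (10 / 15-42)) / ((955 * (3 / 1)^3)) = 0.00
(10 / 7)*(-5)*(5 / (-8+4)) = 125 / 14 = 8.93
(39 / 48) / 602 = 13 / 9632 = 0.00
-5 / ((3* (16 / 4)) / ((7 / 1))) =-35 / 12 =-2.92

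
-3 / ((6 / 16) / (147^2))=-172872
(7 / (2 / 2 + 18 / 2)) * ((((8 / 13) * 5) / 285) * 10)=56 / 741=0.08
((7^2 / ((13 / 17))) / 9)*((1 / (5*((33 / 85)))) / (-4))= -14161 / 15444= -0.92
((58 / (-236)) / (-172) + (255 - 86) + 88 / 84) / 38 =72477625 / 16196208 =4.47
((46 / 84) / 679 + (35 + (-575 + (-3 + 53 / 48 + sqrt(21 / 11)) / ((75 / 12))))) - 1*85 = -297206291 / 475300 + 4*sqrt(231) / 275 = -625.08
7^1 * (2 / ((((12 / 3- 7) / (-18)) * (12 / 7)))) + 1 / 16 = 785 / 16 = 49.06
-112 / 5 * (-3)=336 / 5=67.20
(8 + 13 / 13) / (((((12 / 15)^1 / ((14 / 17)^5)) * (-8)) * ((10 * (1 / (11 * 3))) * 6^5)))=-184877 / 817837632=-0.00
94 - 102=-8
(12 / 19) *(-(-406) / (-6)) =-812 / 19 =-42.74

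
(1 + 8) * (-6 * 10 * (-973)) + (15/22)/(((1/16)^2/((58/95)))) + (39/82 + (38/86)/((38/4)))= 387278778121/736934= 525527.09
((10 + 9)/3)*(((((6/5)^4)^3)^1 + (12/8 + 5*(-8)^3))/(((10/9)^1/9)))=-638640888901389/4882812500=-130793.65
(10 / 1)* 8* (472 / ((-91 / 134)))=-5059840 / 91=-55602.64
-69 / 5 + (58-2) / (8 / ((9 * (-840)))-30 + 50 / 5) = -16.60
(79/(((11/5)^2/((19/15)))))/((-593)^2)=7505/127648587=0.00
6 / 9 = 2 / 3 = 0.67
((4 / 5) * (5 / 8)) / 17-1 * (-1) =1.03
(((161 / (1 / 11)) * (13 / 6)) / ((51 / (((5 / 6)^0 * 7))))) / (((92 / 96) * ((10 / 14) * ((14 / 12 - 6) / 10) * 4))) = -196196 / 493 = -397.96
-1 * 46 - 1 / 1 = -47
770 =770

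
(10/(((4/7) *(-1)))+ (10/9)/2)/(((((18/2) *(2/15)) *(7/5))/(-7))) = 7625/108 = 70.60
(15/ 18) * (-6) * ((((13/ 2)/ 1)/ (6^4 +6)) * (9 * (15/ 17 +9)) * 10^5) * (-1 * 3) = 351000000/ 527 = 666034.16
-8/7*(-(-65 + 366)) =344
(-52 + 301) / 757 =249 / 757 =0.33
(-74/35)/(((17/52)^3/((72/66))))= -124859904/1891505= -66.01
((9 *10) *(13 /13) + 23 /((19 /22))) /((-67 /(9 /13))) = -1.21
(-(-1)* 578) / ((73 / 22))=12716 / 73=174.19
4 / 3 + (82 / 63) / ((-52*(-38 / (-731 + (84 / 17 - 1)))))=25114 / 29393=0.85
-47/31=-1.52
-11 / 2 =-5.50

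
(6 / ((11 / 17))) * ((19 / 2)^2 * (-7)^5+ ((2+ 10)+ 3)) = -309430617 / 22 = -14065028.05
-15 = -15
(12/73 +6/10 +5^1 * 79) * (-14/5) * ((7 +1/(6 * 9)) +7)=-765461746/49275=-15534.48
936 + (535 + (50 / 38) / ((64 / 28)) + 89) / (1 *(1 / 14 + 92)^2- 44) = 117589784671 / 125620172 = 936.07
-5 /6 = -0.83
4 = 4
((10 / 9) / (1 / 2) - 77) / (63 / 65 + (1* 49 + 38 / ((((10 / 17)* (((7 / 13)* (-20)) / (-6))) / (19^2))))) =-3062150 / 534105729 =-0.01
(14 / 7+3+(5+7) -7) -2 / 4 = 19 / 2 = 9.50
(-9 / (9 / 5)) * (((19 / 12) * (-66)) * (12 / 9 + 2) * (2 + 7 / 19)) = 4125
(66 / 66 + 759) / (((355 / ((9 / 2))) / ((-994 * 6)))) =-57456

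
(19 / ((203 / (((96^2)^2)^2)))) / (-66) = -22844003334488064 / 2233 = -10230185102771.19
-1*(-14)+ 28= 42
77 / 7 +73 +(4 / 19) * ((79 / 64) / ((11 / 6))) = 140685 / 1672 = 84.14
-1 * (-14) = 14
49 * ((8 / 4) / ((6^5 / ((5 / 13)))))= 245 / 50544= 0.00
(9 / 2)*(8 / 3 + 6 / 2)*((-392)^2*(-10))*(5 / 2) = -97960800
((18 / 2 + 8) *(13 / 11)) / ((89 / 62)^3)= 52670488 / 7754659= 6.79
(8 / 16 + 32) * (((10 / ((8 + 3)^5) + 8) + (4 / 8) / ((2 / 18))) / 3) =261709175 / 1932612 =135.42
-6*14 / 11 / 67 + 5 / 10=569 / 1474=0.39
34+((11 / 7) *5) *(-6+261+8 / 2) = 2069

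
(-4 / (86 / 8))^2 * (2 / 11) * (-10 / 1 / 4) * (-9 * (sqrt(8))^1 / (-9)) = -2560 * sqrt(2) / 20339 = -0.18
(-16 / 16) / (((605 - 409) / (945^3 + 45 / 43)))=-9072017730 / 2107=-4305656.26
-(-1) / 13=1 / 13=0.08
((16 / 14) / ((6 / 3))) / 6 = 2 / 21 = 0.10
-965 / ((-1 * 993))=965 / 993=0.97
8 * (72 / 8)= 72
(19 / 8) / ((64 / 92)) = 437 / 128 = 3.41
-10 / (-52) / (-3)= -5 / 78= -0.06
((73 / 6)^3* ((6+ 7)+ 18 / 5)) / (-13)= -32288411 / 14040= -2299.74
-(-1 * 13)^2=-169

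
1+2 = 3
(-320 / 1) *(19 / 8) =-760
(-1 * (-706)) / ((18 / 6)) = 706 / 3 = 235.33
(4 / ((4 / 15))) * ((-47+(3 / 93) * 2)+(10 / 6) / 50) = -43619 / 62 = -703.53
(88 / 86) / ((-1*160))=-11 / 1720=-0.01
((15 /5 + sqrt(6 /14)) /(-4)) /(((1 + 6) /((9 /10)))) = -27 /280 - 9*sqrt(21) /1960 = -0.12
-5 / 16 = -0.31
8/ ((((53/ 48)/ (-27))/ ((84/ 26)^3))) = -768144384/ 116441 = -6596.85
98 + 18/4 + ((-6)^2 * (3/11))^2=48133/242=198.90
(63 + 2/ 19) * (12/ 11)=68.84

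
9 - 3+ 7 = 13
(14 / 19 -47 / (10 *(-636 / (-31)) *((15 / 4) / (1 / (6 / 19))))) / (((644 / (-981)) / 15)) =-161039107 / 12970160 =-12.42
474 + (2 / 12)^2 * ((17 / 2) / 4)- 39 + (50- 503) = -5167 / 288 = -17.94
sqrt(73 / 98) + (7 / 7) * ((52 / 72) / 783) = 13 / 14094 + sqrt(146) / 14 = 0.86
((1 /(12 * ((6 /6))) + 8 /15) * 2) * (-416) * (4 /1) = -2052.27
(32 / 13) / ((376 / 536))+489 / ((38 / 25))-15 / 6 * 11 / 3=11007173 / 34827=316.05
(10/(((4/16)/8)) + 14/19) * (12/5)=769.77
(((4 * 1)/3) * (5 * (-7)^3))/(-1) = 6860/3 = 2286.67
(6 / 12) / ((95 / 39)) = 39 / 190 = 0.21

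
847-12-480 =355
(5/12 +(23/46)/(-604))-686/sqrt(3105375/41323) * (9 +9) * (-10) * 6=1507/3624 +218736 * sqrt(645)/65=85465.11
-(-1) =1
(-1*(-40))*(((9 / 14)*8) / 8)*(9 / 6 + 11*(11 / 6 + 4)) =11820 / 7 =1688.57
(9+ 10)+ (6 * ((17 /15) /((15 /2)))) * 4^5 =71057 /75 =947.43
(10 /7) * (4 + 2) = 60 /7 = 8.57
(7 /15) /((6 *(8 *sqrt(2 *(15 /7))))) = 7 *sqrt(210) /21600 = 0.00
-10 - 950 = -960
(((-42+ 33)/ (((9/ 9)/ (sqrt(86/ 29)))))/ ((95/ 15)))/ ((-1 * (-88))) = -0.03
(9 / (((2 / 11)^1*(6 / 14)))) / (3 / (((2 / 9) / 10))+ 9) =77 / 96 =0.80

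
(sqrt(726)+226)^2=4972* sqrt(6)+51802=63980.86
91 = 91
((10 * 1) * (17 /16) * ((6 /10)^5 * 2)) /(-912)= -1377 /760000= -0.00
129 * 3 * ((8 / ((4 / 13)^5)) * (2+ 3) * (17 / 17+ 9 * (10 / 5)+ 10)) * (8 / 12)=6945035565 / 64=108516180.70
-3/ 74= -0.04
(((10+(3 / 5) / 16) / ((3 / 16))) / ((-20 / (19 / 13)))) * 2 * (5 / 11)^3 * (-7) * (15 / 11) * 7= 49.10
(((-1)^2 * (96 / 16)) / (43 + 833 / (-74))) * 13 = 1924 / 783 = 2.46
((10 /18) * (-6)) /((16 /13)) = -65 /24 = -2.71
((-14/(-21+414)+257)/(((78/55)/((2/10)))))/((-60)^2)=1110857/110354400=0.01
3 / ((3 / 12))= 12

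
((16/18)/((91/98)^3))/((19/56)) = 1229312/375687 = 3.27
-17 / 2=-8.50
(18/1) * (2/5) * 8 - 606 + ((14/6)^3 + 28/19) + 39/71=-97189916/182115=-533.67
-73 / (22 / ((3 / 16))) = -0.62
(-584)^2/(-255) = -341056/255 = -1337.47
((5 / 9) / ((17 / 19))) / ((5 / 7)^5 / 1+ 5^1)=319333 / 2667096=0.12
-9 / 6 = -3 / 2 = -1.50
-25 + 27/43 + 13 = -489/43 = -11.37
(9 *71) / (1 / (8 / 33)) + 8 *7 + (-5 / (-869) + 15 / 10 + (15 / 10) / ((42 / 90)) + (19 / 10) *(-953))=-97028161 / 60830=-1595.07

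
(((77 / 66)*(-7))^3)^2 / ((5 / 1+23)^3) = 40353607 / 2985984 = 13.51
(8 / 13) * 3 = 1.85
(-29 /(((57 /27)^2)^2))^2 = 36202292361 /16983563041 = 2.13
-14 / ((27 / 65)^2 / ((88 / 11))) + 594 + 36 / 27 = -39202 / 729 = -53.78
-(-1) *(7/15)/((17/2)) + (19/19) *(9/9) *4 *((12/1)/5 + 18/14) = 26414/1785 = 14.80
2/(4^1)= 1/2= 0.50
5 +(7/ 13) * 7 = 114/ 13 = 8.77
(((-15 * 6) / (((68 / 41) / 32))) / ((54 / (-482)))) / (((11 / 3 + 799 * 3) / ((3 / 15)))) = 1.29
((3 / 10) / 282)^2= 1 / 883600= 0.00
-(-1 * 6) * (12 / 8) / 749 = 9 / 749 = 0.01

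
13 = 13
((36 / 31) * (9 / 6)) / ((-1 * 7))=-54 / 217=-0.25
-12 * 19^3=-82308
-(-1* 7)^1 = 7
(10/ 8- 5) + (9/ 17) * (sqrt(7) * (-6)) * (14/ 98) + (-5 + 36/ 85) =-9.53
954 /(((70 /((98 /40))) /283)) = 944937 /100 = 9449.37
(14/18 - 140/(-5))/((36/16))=1036/81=12.79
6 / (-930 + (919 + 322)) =6 / 311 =0.02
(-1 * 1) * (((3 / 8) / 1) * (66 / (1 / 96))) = -2376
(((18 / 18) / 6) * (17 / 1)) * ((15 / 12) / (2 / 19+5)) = 1615 / 2328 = 0.69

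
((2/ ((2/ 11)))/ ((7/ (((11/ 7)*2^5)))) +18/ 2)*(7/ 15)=4313/ 105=41.08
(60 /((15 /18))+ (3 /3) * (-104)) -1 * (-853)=821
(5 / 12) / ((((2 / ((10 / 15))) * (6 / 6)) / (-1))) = -0.14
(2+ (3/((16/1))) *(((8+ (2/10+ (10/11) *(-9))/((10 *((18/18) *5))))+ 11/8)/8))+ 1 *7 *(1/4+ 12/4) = 35152107/1408000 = 24.97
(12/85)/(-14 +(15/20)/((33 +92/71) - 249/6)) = -8184/817615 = -0.01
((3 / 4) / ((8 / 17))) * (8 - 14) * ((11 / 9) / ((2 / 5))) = -935 / 32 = -29.22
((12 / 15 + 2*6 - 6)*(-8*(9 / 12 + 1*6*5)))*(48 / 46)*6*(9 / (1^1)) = -10839744 / 115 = -94258.64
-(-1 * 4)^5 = 1024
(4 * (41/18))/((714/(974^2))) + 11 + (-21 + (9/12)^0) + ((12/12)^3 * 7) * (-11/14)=12091.23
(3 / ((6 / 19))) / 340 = 19 / 680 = 0.03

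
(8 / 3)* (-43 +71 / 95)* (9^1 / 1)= -96336 / 95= -1014.06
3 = 3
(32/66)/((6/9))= 8/11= 0.73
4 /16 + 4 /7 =23 /28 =0.82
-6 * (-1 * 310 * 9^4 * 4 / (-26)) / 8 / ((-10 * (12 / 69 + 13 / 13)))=519777 / 26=19991.42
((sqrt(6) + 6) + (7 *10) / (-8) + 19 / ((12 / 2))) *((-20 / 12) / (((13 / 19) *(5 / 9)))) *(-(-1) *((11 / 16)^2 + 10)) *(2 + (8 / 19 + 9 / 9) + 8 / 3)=-930307 *sqrt(6) / 3328 - 4651535 / 39936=-801.20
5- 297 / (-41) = 502 / 41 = 12.24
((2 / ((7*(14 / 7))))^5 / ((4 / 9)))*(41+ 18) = 531 / 67228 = 0.01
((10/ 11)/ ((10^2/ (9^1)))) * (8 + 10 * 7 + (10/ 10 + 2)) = 729/ 110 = 6.63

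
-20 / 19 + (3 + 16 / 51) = 2.26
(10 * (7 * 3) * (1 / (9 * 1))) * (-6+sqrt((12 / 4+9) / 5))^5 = -306432+1714944 * sqrt(15) / 25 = -40754.02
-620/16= -155/4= -38.75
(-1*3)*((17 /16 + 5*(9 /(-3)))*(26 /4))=8697 /32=271.78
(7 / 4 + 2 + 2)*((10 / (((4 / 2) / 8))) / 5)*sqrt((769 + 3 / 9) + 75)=46*sqrt(7599) / 3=1336.64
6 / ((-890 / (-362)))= 1086 / 445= 2.44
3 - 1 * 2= 1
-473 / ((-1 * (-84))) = -473 / 84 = -5.63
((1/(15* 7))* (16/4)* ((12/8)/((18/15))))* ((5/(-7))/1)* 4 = -0.14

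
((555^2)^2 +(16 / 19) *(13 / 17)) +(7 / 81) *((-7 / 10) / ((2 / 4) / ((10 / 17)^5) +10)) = 173249240839780424339 / 1825994259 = 94879400625.64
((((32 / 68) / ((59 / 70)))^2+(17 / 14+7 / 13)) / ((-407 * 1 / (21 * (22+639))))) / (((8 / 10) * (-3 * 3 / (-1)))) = -416421264885 / 42582348952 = -9.78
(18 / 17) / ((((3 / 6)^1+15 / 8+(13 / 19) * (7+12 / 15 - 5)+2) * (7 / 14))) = 27360 / 81277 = 0.34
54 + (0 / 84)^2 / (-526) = 54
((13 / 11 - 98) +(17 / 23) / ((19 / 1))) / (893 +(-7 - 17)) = -465218 / 4177283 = -0.11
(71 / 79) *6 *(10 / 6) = 710 / 79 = 8.99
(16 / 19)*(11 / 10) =88 / 95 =0.93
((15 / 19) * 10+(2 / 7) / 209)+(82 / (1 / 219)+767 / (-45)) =62192771 / 3465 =17948.85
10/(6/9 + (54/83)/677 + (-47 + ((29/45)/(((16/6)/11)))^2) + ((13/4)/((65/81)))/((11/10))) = -89006544000/316719266539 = -0.28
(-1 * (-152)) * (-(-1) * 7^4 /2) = 182476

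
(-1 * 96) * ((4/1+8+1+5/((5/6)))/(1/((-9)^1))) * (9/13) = 147744/13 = 11364.92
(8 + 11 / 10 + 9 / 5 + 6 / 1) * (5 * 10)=845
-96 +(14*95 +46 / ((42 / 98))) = 4024 / 3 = 1341.33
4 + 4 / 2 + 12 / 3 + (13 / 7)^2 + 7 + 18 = 1884 / 49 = 38.45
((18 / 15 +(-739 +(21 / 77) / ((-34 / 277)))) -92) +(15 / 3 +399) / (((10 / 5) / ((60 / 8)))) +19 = 701.98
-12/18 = -2/3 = -0.67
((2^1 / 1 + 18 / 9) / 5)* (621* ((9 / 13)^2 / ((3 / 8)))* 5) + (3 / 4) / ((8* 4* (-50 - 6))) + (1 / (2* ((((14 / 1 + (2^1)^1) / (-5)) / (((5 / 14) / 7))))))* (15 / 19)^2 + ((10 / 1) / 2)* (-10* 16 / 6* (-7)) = 37727402940385 / 9183562752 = 4108.14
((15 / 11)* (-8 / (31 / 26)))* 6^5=-24261120 / 341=-71146.98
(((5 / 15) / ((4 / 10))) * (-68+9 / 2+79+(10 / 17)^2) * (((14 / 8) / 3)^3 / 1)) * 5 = 26179475 / 1997568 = 13.11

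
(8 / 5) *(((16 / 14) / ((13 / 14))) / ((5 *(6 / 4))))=256 / 975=0.26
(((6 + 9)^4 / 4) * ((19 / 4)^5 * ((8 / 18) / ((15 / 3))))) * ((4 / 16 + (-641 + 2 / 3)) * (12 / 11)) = -21396280971375 / 11264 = -1899527785.10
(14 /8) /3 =7 /12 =0.58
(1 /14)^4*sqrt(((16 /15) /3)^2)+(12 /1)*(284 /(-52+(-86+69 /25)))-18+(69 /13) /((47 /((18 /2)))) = -64049236142 /1518356385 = -42.18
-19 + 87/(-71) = -1436/71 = -20.23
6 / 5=1.20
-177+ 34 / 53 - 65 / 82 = -769899 / 4346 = -177.15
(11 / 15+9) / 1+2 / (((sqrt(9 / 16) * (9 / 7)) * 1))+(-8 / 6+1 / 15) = 1423 / 135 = 10.54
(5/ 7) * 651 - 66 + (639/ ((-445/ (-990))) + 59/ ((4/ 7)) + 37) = 698061/ 356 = 1960.85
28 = 28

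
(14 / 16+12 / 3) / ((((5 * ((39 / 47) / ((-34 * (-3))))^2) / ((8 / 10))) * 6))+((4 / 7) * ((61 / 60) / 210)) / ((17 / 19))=9572199661 / 4873050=1964.31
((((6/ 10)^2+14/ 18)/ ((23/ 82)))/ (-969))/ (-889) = 20992/ 4457957175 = 0.00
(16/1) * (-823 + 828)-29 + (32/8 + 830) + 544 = 1429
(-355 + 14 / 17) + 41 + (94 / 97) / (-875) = -451876098 / 1442875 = -313.18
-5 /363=-0.01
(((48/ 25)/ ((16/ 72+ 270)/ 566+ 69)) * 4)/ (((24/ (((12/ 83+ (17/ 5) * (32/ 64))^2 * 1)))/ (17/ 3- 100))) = -1126352955174/ 761919094375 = -1.48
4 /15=0.27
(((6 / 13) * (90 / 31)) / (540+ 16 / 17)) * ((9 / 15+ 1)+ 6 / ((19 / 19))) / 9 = 102 / 48763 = 0.00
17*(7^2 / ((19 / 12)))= 9996 / 19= 526.11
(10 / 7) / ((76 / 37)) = 185 / 266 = 0.70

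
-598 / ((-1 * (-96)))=-299 / 48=-6.23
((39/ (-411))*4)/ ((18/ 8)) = -208/ 1233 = -0.17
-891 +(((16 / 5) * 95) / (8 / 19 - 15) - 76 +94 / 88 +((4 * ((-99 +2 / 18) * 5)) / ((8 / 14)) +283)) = -456855653 / 109692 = -4164.89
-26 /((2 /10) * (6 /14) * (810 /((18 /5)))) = -182 /135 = -1.35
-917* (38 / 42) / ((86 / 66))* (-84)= 2299836 / 43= 53484.56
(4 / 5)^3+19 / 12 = 3143 / 1500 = 2.10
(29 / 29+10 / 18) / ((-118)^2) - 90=-90.00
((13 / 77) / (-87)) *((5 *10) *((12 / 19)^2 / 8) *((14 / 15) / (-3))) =520 / 345477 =0.00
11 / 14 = 0.79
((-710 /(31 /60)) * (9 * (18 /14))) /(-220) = 172530 /2387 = 72.28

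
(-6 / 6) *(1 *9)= -9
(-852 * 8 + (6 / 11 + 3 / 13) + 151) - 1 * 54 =-960706 / 143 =-6718.22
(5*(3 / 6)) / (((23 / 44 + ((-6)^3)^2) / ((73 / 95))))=1606 / 39004853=0.00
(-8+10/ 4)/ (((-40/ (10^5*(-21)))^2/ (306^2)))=-1419463237500000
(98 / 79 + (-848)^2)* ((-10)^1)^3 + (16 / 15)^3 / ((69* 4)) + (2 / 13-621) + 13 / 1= -171983242343780102 / 239162625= -719105848.35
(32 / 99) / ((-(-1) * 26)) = 16 / 1287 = 0.01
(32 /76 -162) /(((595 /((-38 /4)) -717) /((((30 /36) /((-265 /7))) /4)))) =-10745 /9421068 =-0.00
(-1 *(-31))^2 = 961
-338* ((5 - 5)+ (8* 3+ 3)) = -9126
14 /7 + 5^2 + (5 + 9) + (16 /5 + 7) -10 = 206 /5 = 41.20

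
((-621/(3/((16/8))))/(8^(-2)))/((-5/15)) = 79488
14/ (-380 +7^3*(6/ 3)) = 7/ 153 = 0.05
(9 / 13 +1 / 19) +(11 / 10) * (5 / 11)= 615 / 494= 1.24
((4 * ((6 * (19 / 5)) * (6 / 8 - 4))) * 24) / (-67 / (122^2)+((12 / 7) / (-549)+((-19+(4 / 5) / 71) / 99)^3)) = 132401075143397860800 / 273237744481811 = 484563.64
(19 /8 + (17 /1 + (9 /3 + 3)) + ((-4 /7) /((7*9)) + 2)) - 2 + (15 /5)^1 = 100075 /3528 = 28.37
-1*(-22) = 22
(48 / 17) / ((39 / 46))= 736 / 221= 3.33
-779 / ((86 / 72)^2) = -1009584 / 1849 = -546.02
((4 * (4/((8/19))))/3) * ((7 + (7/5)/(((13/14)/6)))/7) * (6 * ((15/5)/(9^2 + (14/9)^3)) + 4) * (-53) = -78110585284/12049635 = -6482.40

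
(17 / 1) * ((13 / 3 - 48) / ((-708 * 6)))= 2227 / 12744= 0.17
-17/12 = -1.42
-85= -85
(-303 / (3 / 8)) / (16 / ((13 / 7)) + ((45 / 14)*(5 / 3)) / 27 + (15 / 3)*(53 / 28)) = -2647008 / 59879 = -44.21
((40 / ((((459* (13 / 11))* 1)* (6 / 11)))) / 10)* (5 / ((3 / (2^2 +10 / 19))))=104060 / 1020357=0.10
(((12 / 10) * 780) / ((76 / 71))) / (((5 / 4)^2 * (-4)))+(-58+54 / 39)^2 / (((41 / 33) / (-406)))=-3447840902424 / 3291275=-1047569.99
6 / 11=0.55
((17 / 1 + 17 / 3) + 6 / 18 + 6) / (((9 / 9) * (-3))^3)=-29 / 27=-1.07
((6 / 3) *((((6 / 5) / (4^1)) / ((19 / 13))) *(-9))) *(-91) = 31941 / 95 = 336.22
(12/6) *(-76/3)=-152/3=-50.67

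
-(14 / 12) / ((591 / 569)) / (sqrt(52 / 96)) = -1.53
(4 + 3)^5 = 16807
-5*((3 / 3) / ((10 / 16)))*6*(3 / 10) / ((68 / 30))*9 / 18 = -54 / 17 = -3.18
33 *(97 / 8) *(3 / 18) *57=60819 / 16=3801.19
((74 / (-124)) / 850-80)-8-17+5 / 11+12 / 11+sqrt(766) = -59973007 / 579700+sqrt(766) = -75.78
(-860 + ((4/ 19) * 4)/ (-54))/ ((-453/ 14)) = 6176632/ 232389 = 26.58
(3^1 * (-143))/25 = -429/25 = -17.16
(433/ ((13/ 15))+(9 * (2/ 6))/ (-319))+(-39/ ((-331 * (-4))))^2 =3631937680803/ 7269591472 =499.61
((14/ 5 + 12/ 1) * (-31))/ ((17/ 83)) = -190402/ 85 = -2240.02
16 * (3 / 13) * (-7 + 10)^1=144 / 13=11.08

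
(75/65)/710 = 3/1846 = 0.00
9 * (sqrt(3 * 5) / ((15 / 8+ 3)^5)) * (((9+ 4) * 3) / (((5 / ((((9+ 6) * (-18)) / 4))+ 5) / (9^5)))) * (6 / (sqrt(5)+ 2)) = -69657034752 * sqrt(15) / 3798613+ 174142586880 * sqrt(3) / 3798613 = 8382.87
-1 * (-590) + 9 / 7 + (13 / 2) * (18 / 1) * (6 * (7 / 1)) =38537 / 7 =5505.29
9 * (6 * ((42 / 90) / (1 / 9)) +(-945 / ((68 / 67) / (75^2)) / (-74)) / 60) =10843.26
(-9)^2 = 81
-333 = -333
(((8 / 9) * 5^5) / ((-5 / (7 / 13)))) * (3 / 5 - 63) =56000 / 3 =18666.67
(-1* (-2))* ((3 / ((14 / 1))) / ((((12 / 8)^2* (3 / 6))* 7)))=8 / 147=0.05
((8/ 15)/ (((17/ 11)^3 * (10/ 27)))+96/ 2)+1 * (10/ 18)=48.95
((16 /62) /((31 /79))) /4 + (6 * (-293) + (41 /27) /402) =-18335405719 /10430694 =-1757.83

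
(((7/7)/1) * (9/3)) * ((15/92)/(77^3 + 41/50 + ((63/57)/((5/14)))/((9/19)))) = 3375/3150128438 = 0.00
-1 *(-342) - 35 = 307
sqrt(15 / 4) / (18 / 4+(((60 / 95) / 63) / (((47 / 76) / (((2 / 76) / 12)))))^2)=3165075081 * sqrt(15) / 28485675737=0.43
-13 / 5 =-2.60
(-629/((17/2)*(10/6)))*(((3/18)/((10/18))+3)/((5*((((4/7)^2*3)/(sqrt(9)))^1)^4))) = -21116466063/8192000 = -2577.69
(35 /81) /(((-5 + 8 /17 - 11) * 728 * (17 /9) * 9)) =-5 /2223936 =-0.00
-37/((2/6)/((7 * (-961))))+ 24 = 746721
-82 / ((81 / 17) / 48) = -22304 / 27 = -826.07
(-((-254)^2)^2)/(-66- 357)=4162314256/423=9839986.42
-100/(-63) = 100/63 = 1.59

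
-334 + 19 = -315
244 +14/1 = 258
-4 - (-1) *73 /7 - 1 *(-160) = 1165 /7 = 166.43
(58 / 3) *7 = 406 / 3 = 135.33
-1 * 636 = -636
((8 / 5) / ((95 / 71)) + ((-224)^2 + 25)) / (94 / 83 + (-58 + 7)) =-1979221569 / 1966025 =-1006.71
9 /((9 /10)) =10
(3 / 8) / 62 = 3 / 496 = 0.01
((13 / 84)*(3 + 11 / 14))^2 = 474721 / 1382976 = 0.34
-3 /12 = -1 /4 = -0.25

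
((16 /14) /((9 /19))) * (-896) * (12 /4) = -19456 /3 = -6485.33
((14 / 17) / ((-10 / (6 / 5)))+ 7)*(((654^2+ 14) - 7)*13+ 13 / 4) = 65234639197 / 1700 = 38373317.17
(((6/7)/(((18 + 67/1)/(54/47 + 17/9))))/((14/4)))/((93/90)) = 10280/1213681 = 0.01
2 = 2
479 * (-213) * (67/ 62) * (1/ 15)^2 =-2278603/ 4650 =-490.02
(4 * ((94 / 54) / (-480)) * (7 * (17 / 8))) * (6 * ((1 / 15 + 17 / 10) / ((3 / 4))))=-296429 / 97200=-3.05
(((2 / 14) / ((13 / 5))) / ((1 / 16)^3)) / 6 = 10240 / 273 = 37.51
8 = 8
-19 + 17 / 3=-40 / 3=-13.33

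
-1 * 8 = -8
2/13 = 0.15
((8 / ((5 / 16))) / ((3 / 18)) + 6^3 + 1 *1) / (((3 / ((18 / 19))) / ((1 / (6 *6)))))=1853 / 570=3.25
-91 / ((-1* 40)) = 91 / 40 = 2.28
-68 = -68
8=8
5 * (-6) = -30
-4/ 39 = -0.10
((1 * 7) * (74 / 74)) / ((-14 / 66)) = -33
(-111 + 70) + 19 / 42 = -1703 / 42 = -40.55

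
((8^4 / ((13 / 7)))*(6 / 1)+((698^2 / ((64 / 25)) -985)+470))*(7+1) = 42230717 / 26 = 1624258.35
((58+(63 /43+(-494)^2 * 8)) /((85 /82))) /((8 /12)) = 10325965743 /3655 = 2825161.63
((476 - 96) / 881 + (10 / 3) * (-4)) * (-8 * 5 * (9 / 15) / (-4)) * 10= -682000 / 881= -774.12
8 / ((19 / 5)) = 40 / 19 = 2.11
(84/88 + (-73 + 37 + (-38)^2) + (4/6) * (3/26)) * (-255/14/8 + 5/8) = -10650265/4576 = -2327.42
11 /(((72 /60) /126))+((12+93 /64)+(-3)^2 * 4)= 77085 /64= 1204.45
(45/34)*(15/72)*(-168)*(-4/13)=3150/221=14.25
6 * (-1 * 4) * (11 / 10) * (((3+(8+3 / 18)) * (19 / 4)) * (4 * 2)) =-56012 / 5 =-11202.40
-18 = -18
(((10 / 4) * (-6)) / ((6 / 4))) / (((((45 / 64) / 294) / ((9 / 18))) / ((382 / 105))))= -342272 / 45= -7606.04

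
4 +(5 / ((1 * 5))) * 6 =10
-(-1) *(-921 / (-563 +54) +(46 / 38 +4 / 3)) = 126302 / 29013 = 4.35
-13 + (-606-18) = -637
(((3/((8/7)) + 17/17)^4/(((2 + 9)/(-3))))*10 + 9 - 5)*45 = -473359635/22528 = -21012.06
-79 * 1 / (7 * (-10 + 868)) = -79 / 6006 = -0.01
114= 114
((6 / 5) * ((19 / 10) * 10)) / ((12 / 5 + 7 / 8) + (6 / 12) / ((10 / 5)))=304 / 47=6.47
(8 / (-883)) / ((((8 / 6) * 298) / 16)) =-48 / 131567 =-0.00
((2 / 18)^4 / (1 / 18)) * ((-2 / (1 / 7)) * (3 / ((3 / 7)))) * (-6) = 392 / 243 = 1.61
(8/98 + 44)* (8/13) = 17280/637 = 27.13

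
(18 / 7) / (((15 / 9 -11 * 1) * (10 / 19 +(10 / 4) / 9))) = -4617 / 13475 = -0.34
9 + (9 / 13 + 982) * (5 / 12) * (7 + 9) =255851 / 39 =6560.28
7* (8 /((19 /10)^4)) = 560000 /130321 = 4.30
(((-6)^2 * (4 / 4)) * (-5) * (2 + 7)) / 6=-270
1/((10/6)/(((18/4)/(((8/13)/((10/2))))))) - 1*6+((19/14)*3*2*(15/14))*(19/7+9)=648345/5488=118.14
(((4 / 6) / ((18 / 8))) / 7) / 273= 0.00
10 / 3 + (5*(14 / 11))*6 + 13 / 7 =10019 / 231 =43.37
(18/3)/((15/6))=12/5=2.40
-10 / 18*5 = -25 / 9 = -2.78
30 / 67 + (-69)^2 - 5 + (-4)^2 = 319754 / 67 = 4772.45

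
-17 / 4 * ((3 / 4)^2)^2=-1377 / 1024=-1.34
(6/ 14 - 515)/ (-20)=1801/ 70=25.73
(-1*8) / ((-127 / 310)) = 2480 / 127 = 19.53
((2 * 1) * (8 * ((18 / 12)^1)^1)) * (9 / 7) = 216 / 7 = 30.86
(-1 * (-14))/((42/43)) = 43/3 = 14.33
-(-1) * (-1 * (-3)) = 3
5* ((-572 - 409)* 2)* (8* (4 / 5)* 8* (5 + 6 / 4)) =-3264768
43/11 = 3.91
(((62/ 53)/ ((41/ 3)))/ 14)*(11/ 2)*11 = 11253/ 30422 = 0.37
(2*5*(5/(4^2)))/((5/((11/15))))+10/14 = 197/168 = 1.17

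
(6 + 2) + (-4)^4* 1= 264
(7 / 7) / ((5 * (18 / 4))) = 2 / 45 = 0.04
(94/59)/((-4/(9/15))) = -141/590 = -0.24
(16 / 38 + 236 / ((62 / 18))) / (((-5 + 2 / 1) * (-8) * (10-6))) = 10151 / 14136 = 0.72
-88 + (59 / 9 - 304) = -3469 / 9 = -385.44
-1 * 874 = -874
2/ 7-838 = -5864/ 7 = -837.71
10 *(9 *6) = 540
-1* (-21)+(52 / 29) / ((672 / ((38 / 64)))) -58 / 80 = 20.28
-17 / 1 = -17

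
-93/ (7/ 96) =-8928/ 7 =-1275.43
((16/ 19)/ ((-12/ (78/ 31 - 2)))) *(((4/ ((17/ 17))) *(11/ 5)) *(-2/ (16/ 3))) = 352/ 2945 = 0.12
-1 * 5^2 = -25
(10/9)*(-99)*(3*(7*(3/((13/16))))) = -110880/13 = -8529.23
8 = 8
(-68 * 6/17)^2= 576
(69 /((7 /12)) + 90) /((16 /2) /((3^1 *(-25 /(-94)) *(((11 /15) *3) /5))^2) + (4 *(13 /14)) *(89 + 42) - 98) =793881 /1728448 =0.46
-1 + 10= 9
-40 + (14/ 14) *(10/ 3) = -110/ 3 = -36.67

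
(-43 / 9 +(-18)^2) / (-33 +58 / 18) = -10.72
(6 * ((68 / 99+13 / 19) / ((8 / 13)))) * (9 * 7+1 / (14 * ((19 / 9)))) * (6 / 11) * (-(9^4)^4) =-1041670127383715332661769 / 1223068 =-851686191923683174.33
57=57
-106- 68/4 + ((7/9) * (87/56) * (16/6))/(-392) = -433973/3528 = -123.01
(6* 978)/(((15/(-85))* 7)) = -33252/7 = -4750.29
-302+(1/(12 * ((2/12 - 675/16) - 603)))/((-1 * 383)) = -3581135022/11858063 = -302.00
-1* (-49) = 49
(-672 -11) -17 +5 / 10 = -1399 / 2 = -699.50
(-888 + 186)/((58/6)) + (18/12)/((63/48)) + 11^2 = 10053/203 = 49.52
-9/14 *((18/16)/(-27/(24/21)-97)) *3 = 243/13510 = 0.02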